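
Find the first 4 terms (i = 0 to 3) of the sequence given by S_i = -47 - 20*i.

This is an arithmetic sequence.
i=0: S_0 = -47 + -20*0 = -47
i=1: S_1 = -47 + -20*1 = -67
i=2: S_2 = -47 + -20*2 = -87
i=3: S_3 = -47 + -20*3 = -107
The first 4 terms are: [-47, -67, -87, -107]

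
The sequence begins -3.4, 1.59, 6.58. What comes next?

Differences: 1.59 - -3.4 = 4.99
This is an arithmetic sequence with common difference d = 4.99.
Next term = 6.58 + 4.99 = 11.57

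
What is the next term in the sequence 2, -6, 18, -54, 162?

Ratios: -6 / 2 = -3.0
This is a geometric sequence with common ratio r = -3.
Next term = 162 * -3 = -486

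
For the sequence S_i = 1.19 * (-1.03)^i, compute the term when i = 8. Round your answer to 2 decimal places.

S_8 = 1.19 * (-1.03)^8 ≈ 1.19 * 1.2668 ≈ 1.51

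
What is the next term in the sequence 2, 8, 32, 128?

Ratios: 8 / 2 = 4.0
This is a geometric sequence with common ratio r = 4.
Next term = 128 * 4 = 512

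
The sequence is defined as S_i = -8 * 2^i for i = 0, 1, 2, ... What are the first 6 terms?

This is a geometric sequence.
i=0: S_0 = -8 * 2^0 = -8
i=1: S_1 = -8 * 2^1 = -16
i=2: S_2 = -8 * 2^2 = -32
i=3: S_3 = -8 * 2^3 = -64
i=4: S_4 = -8 * 2^4 = -128
i=5: S_5 = -8 * 2^5 = -256
The first 6 terms are: [-8, -16, -32, -64, -128, -256]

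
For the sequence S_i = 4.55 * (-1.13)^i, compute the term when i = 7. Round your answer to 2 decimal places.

S_7 = 4.55 * (-1.13)^7 ≈ 4.55 * -2.3526 ≈ -10.7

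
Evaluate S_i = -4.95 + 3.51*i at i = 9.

S_9 = -4.95 + 3.51*9 = -4.95 + 31.59 = 26.64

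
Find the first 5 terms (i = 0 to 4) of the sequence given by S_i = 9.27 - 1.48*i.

This is an arithmetic sequence.
i=0: S_0 = 9.27 + -1.48*0 = 9.27
i=1: S_1 = 9.27 + -1.48*1 = 7.79
i=2: S_2 = 9.27 + -1.48*2 = 6.31
i=3: S_3 = 9.27 + -1.48*3 = 4.83
i=4: S_4 = 9.27 + -1.48*4 = 3.35
The first 5 terms are: [9.27, 7.79, 6.31, 4.83, 3.35]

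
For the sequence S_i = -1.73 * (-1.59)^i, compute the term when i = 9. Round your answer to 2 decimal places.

S_9 = -1.73 * (-1.59)^9 ≈ -1.73 * -64.9492 ≈ 112.36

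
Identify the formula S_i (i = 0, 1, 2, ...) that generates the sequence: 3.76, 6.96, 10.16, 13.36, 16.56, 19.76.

Check differences: 6.96 - 3.76 = 3.2
10.16 - 6.96 = 3.2
Common difference d = 3.2.
First term a = 3.76.
Formula: S_i = 3.76 + 3.20*i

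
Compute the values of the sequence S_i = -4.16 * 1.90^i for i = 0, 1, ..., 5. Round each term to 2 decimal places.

This is a geometric sequence.
i=0: S_0 = -4.16 * 1.9^0 = -4.16
i=1: S_1 = -4.16 * 1.9^1 ≈ -7.9
i=2: S_2 = -4.16 * 1.9^2 ≈ -15.02
i=3: S_3 = -4.16 * 1.9^3 ≈ -28.53
i=4: S_4 = -4.16 * 1.9^4 ≈ -54.21
i=5: S_5 = -4.16 * 1.9^5 ≈ -103.01
The first 6 terms are: [-4.16, -7.9, -15.02, -28.53, -54.21, -103.01]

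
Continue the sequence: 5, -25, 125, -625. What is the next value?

Ratios: -25 / 5 = -5.0
This is a geometric sequence with common ratio r = -5.
Next term = -625 * -5 = 3125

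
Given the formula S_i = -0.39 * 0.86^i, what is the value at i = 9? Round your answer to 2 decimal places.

S_9 = -0.39 * 0.86^9 ≈ -0.39 * 0.2573 ≈ -0.1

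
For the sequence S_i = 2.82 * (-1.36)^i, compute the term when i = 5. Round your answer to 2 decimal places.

S_5 = 2.82 * (-1.36)^5 ≈ 2.82 * -4.6526 ≈ -13.12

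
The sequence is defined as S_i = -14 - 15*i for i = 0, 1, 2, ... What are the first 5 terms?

This is an arithmetic sequence.
i=0: S_0 = -14 + -15*0 = -14
i=1: S_1 = -14 + -15*1 = -29
i=2: S_2 = -14 + -15*2 = -44
i=3: S_3 = -14 + -15*3 = -59
i=4: S_4 = -14 + -15*4 = -74
The first 5 terms are: [-14, -29, -44, -59, -74]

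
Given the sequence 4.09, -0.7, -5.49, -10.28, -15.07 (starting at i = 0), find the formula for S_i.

Check differences: -0.7 - 4.09 = -4.79
-5.49 - -0.7 = -4.79
Common difference d = -4.79.
First term a = 4.09.
Formula: S_i = 4.09 - 4.79*i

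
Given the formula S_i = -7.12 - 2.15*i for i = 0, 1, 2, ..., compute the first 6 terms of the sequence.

This is an arithmetic sequence.
i=0: S_0 = -7.12 + -2.15*0 = -7.12
i=1: S_1 = -7.12 + -2.15*1 = -9.27
i=2: S_2 = -7.12 + -2.15*2 = -11.42
i=3: S_3 = -7.12 + -2.15*3 = -13.57
i=4: S_4 = -7.12 + -2.15*4 = -15.72
i=5: S_5 = -7.12 + -2.15*5 = -17.87
The first 6 terms are: [-7.12, -9.27, -11.42, -13.57, -15.72, -17.87]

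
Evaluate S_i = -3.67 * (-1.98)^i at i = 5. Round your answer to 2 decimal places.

S_5 = -3.67 * (-1.98)^5 ≈ -3.67 * -30.4317 ≈ 111.68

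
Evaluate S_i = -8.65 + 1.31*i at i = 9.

S_9 = -8.65 + 1.31*9 = -8.65 + 11.79 = 3.14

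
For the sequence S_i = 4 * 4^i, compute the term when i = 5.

S_5 = 4 * 4^5 = 4 * 1024 = 4096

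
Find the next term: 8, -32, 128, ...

Ratios: -32 / 8 = -4.0
This is a geometric sequence with common ratio r = -4.
Next term = 128 * -4 = -512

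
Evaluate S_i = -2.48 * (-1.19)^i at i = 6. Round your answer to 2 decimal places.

S_6 = -2.48 * (-1.19)^6 ≈ -2.48 * 2.8398 ≈ -7.04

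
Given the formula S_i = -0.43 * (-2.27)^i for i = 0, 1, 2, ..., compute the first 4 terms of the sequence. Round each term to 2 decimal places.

This is a geometric sequence.
i=0: S_0 = -0.43 * (-2.27)^0 = -0.43
i=1: S_1 = -0.43 * (-2.27)^1 ≈ 0.98
i=2: S_2 = -0.43 * (-2.27)^2 ≈ -2.22
i=3: S_3 = -0.43 * (-2.27)^3 ≈ 5.03
The first 4 terms are: [-0.43, 0.98, -2.22, 5.03]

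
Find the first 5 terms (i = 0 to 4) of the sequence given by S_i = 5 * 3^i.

This is a geometric sequence.
i=0: S_0 = 5 * 3^0 = 5
i=1: S_1 = 5 * 3^1 = 15
i=2: S_2 = 5 * 3^2 = 45
i=3: S_3 = 5 * 3^3 = 135
i=4: S_4 = 5 * 3^4 = 405
The first 5 terms are: [5, 15, 45, 135, 405]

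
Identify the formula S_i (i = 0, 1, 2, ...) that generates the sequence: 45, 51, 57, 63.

Check differences: 51 - 45 = 6
57 - 51 = 6
Common difference d = 6.
First term a = 45.
Formula: S_i = 45 + 6*i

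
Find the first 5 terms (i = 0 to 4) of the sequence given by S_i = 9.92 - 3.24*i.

This is an arithmetic sequence.
i=0: S_0 = 9.92 + -3.24*0 = 9.92
i=1: S_1 = 9.92 + -3.24*1 = 6.68
i=2: S_2 = 9.92 + -3.24*2 = 3.44
i=3: S_3 = 9.92 + -3.24*3 = 0.2
i=4: S_4 = 9.92 + -3.24*4 = -3.04
The first 5 terms are: [9.92, 6.68, 3.44, 0.2, -3.04]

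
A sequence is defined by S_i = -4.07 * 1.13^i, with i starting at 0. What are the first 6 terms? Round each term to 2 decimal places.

This is a geometric sequence.
i=0: S_0 = -4.07 * 1.13^0 = -4.07
i=1: S_1 = -4.07 * 1.13^1 ≈ -4.6
i=2: S_2 = -4.07 * 1.13^2 ≈ -5.2
i=3: S_3 = -4.07 * 1.13^3 ≈ -5.87
i=4: S_4 = -4.07 * 1.13^4 ≈ -6.64
i=5: S_5 = -4.07 * 1.13^5 ≈ -7.5
The first 6 terms are: [-4.07, -4.6, -5.2, -5.87, -6.64, -7.5]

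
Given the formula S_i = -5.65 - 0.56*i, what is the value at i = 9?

S_9 = -5.65 + -0.56*9 = -5.65 + -5.04 = -10.69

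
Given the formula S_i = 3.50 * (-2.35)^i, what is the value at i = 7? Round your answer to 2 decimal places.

S_7 = 3.5 * (-2.35)^7 ≈ 3.5 * -395.7993 ≈ -1385.3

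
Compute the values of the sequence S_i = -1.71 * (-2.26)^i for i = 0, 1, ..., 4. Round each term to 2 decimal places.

This is a geometric sequence.
i=0: S_0 = -1.71 * (-2.26)^0 = -1.71
i=1: S_1 = -1.71 * (-2.26)^1 ≈ 3.86
i=2: S_2 = -1.71 * (-2.26)^2 ≈ -8.73
i=3: S_3 = -1.71 * (-2.26)^3 ≈ 19.74
i=4: S_4 = -1.71 * (-2.26)^4 ≈ -44.61
The first 5 terms are: [-1.71, 3.86, -8.73, 19.74, -44.61]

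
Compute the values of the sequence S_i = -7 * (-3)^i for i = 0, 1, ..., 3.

This is a geometric sequence.
i=0: S_0 = -7 * (-3)^0 = -7
i=1: S_1 = -7 * (-3)^1 = 21
i=2: S_2 = -7 * (-3)^2 = -63
i=3: S_3 = -7 * (-3)^3 = 189
The first 4 terms are: [-7, 21, -63, 189]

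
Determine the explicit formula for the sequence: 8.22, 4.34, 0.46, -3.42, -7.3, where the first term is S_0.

Check differences: 4.34 - 8.22 = -3.88
0.46 - 4.34 = -3.88
Common difference d = -3.88.
First term a = 8.22.
Formula: S_i = 8.22 - 3.88*i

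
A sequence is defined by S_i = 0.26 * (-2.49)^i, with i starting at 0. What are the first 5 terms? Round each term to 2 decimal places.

This is a geometric sequence.
i=0: S_0 = 0.26 * (-2.49)^0 = 0.26
i=1: S_1 = 0.26 * (-2.49)^1 ≈ -0.65
i=2: S_2 = 0.26 * (-2.49)^2 ≈ 1.61
i=3: S_3 = 0.26 * (-2.49)^3 ≈ -4.01
i=4: S_4 = 0.26 * (-2.49)^4 ≈ 9.99
The first 5 terms are: [0.26, -0.65, 1.61, -4.01, 9.99]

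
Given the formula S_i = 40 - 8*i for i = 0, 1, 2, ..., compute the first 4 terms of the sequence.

This is an arithmetic sequence.
i=0: S_0 = 40 + -8*0 = 40
i=1: S_1 = 40 + -8*1 = 32
i=2: S_2 = 40 + -8*2 = 24
i=3: S_3 = 40 + -8*3 = 16
The first 4 terms are: [40, 32, 24, 16]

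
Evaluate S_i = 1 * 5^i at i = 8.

S_8 = 1 * 5^8 = 1 * 390625 = 390625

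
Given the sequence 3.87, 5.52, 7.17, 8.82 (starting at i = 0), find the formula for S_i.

Check differences: 5.52 - 3.87 = 1.65
7.17 - 5.52 = 1.65
Common difference d = 1.65.
First term a = 3.87.
Formula: S_i = 3.87 + 1.65*i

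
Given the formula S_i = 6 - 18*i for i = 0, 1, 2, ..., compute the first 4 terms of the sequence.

This is an arithmetic sequence.
i=0: S_0 = 6 + -18*0 = 6
i=1: S_1 = 6 + -18*1 = -12
i=2: S_2 = 6 + -18*2 = -30
i=3: S_3 = 6 + -18*3 = -48
The first 4 terms are: [6, -12, -30, -48]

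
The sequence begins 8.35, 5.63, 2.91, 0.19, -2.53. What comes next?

Differences: 5.63 - 8.35 = -2.72
This is an arithmetic sequence with common difference d = -2.72.
Next term = -2.53 + -2.72 = -5.25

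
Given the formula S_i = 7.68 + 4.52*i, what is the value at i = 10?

S_10 = 7.68 + 4.52*10 = 7.68 + 45.2 = 52.88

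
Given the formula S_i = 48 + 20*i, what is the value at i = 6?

S_6 = 48 + 20*6 = 48 + 120 = 168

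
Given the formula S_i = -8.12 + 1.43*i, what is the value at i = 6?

S_6 = -8.12 + 1.43*6 = -8.12 + 8.58 = 0.46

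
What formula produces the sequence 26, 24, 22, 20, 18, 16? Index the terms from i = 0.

Check differences: 24 - 26 = -2
22 - 24 = -2
Common difference d = -2.
First term a = 26.
Formula: S_i = 26 - 2*i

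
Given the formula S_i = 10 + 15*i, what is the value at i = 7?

S_7 = 10 + 15*7 = 10 + 105 = 115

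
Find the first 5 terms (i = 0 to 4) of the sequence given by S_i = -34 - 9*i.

This is an arithmetic sequence.
i=0: S_0 = -34 + -9*0 = -34
i=1: S_1 = -34 + -9*1 = -43
i=2: S_2 = -34 + -9*2 = -52
i=3: S_3 = -34 + -9*3 = -61
i=4: S_4 = -34 + -9*4 = -70
The first 5 terms are: [-34, -43, -52, -61, -70]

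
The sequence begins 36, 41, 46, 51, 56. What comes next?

Differences: 41 - 36 = 5
This is an arithmetic sequence with common difference d = 5.
Next term = 56 + 5 = 61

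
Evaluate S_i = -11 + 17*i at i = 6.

S_6 = -11 + 17*6 = -11 + 102 = 91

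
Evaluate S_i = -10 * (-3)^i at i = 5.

S_5 = -10 * (-3)^5 = -10 * -243 = 2430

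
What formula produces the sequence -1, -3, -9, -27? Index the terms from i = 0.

Check ratios: -3 / -1 = 3.0
Common ratio r = 3.
First term a = -1.
Formula: S_i = -1 * 3^i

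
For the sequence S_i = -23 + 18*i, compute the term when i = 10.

S_10 = -23 + 18*10 = -23 + 180 = 157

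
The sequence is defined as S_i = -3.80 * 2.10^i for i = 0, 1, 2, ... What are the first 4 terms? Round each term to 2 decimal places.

This is a geometric sequence.
i=0: S_0 = -3.8 * 2.1^0 = -3.8
i=1: S_1 = -3.8 * 2.1^1 = -7.98
i=2: S_2 = -3.8 * 2.1^2 ≈ -16.76
i=3: S_3 = -3.8 * 2.1^3 ≈ -35.19
The first 4 terms are: [-3.8, -7.98, -16.76, -35.19]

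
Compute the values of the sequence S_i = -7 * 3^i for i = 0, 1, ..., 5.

This is a geometric sequence.
i=0: S_0 = -7 * 3^0 = -7
i=1: S_1 = -7 * 3^1 = -21
i=2: S_2 = -7 * 3^2 = -63
i=3: S_3 = -7 * 3^3 = -189
i=4: S_4 = -7 * 3^4 = -567
i=5: S_5 = -7 * 3^5 = -1701
The first 6 terms are: [-7, -21, -63, -189, -567, -1701]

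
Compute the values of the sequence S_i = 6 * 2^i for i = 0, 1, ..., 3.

This is a geometric sequence.
i=0: S_0 = 6 * 2^0 = 6
i=1: S_1 = 6 * 2^1 = 12
i=2: S_2 = 6 * 2^2 = 24
i=3: S_3 = 6 * 2^3 = 48
The first 4 terms are: [6, 12, 24, 48]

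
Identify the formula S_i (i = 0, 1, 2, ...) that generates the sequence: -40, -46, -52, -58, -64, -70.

Check differences: -46 - -40 = -6
-52 - -46 = -6
Common difference d = -6.
First term a = -40.
Formula: S_i = -40 - 6*i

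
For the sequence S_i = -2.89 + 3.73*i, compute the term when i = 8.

S_8 = -2.89 + 3.73*8 = -2.89 + 29.84 = 26.95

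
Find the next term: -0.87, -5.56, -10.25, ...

Differences: -5.56 - -0.87 = -4.69
This is an arithmetic sequence with common difference d = -4.69.
Next term = -10.25 + -4.69 = -14.94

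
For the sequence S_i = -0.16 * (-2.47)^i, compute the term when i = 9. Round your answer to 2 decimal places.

S_9 = -0.16 * (-2.47)^9 ≈ -0.16 * -3421.9415 ≈ 547.51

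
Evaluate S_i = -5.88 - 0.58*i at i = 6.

S_6 = -5.88 + -0.58*6 = -5.88 + -3.48 = -9.36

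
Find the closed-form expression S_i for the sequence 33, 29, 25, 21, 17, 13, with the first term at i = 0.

Check differences: 29 - 33 = -4
25 - 29 = -4
Common difference d = -4.
First term a = 33.
Formula: S_i = 33 - 4*i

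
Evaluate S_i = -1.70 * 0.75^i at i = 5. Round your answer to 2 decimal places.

S_5 = -1.7 * 0.75^5 ≈ -1.7 * 0.2373 ≈ -0.4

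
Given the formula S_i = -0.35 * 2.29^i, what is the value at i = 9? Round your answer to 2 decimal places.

S_9 = -0.35 * 2.29^9 ≈ -0.35 * 1731.8862 ≈ -606.16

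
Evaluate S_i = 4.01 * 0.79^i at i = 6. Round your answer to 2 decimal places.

S_6 = 4.01 * 0.79^6 ≈ 4.01 * 0.2431 ≈ 0.97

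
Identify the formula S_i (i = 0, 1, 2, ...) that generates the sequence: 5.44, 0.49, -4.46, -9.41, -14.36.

Check differences: 0.49 - 5.44 = -4.95
-4.46 - 0.49 = -4.95
Common difference d = -4.95.
First term a = 5.44.
Formula: S_i = 5.44 - 4.95*i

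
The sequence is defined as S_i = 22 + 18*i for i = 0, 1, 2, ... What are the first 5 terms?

This is an arithmetic sequence.
i=0: S_0 = 22 + 18*0 = 22
i=1: S_1 = 22 + 18*1 = 40
i=2: S_2 = 22 + 18*2 = 58
i=3: S_3 = 22 + 18*3 = 76
i=4: S_4 = 22 + 18*4 = 94
The first 5 terms are: [22, 40, 58, 76, 94]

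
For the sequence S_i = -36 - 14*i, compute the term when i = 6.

S_6 = -36 + -14*6 = -36 + -84 = -120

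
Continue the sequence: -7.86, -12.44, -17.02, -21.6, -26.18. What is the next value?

Differences: -12.44 - -7.86 = -4.58
This is an arithmetic sequence with common difference d = -4.58.
Next term = -26.18 + -4.58 = -30.76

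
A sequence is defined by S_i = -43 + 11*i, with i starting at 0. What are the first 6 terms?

This is an arithmetic sequence.
i=0: S_0 = -43 + 11*0 = -43
i=1: S_1 = -43 + 11*1 = -32
i=2: S_2 = -43 + 11*2 = -21
i=3: S_3 = -43 + 11*3 = -10
i=4: S_4 = -43 + 11*4 = 1
i=5: S_5 = -43 + 11*5 = 12
The first 6 terms are: [-43, -32, -21, -10, 1, 12]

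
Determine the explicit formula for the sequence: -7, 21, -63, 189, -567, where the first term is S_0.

Check ratios: 21 / -7 = -3.0
Common ratio r = -3.
First term a = -7.
Formula: S_i = -7 * (-3)^i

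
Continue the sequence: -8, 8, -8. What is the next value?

Ratios: 8 / -8 = -1.0
This is a geometric sequence with common ratio r = -1.
Next term = -8 * -1 = 8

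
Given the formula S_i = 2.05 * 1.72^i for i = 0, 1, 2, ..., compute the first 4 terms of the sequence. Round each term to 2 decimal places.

This is a geometric sequence.
i=0: S_0 = 2.05 * 1.72^0 = 2.05
i=1: S_1 = 2.05 * 1.72^1 ≈ 3.53
i=2: S_2 = 2.05 * 1.72^2 ≈ 6.06
i=3: S_3 = 2.05 * 1.72^3 ≈ 10.43
The first 4 terms are: [2.05, 3.53, 6.06, 10.43]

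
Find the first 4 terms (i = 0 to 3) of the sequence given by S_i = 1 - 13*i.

This is an arithmetic sequence.
i=0: S_0 = 1 + -13*0 = 1
i=1: S_1 = 1 + -13*1 = -12
i=2: S_2 = 1 + -13*2 = -25
i=3: S_3 = 1 + -13*3 = -38
The first 4 terms are: [1, -12, -25, -38]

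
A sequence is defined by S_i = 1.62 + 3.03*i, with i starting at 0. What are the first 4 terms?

This is an arithmetic sequence.
i=0: S_0 = 1.62 + 3.03*0 = 1.62
i=1: S_1 = 1.62 + 3.03*1 = 4.65
i=2: S_2 = 1.62 + 3.03*2 = 7.68
i=3: S_3 = 1.62 + 3.03*3 = 10.71
The first 4 terms are: [1.62, 4.65, 7.68, 10.71]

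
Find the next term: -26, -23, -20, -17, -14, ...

Differences: -23 - -26 = 3
This is an arithmetic sequence with common difference d = 3.
Next term = -14 + 3 = -11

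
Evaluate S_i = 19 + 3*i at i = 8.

S_8 = 19 + 3*8 = 19 + 24 = 43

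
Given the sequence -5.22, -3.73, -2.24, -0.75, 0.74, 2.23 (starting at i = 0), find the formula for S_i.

Check differences: -3.73 - -5.22 = 1.49
-2.24 - -3.73 = 1.49
Common difference d = 1.49.
First term a = -5.22.
Formula: S_i = -5.22 + 1.49*i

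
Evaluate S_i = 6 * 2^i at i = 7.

S_7 = 6 * 2^7 = 6 * 128 = 768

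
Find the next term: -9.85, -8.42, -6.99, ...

Differences: -8.42 - -9.85 = 1.43
This is an arithmetic sequence with common difference d = 1.43.
Next term = -6.99 + 1.43 = -5.56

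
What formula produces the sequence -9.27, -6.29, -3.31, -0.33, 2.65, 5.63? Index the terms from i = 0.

Check differences: -6.29 - -9.27 = 2.98
-3.31 - -6.29 = 2.98
Common difference d = 2.98.
First term a = -9.27.
Formula: S_i = -9.27 + 2.98*i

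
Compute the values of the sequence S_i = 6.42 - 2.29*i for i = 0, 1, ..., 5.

This is an arithmetic sequence.
i=0: S_0 = 6.42 + -2.29*0 = 6.42
i=1: S_1 = 6.42 + -2.29*1 = 4.13
i=2: S_2 = 6.42 + -2.29*2 = 1.84
i=3: S_3 = 6.42 + -2.29*3 = -0.45
i=4: S_4 = 6.42 + -2.29*4 = -2.74
i=5: S_5 = 6.42 + -2.29*5 = -5.03
The first 6 terms are: [6.42, 4.13, 1.84, -0.45, -2.74, -5.03]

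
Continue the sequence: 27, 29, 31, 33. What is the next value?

Differences: 29 - 27 = 2
This is an arithmetic sequence with common difference d = 2.
Next term = 33 + 2 = 35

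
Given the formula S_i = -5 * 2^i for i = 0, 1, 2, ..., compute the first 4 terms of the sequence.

This is a geometric sequence.
i=0: S_0 = -5 * 2^0 = -5
i=1: S_1 = -5 * 2^1 = -10
i=2: S_2 = -5 * 2^2 = -20
i=3: S_3 = -5 * 2^3 = -40
The first 4 terms are: [-5, -10, -20, -40]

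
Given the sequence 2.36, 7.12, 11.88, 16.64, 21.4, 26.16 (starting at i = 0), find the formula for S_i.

Check differences: 7.12 - 2.36 = 4.76
11.88 - 7.12 = 4.76
Common difference d = 4.76.
First term a = 2.36.
Formula: S_i = 2.36 + 4.76*i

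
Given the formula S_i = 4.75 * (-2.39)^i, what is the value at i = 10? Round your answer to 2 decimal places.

S_10 = 4.75 * (-2.39)^10 ≈ 4.75 * 6081.0561 ≈ 28885.02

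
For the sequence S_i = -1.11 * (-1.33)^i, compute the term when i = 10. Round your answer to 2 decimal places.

S_10 = -1.11 * (-1.33)^10 ≈ -1.11 * 17.3187 ≈ -19.22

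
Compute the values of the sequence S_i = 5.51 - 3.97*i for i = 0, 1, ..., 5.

This is an arithmetic sequence.
i=0: S_0 = 5.51 + -3.97*0 = 5.51
i=1: S_1 = 5.51 + -3.97*1 = 1.54
i=2: S_2 = 5.51 + -3.97*2 = -2.43
i=3: S_3 = 5.51 + -3.97*3 = -6.4
i=4: S_4 = 5.51 + -3.97*4 = -10.37
i=5: S_5 = 5.51 + -3.97*5 = -14.34
The first 6 terms are: [5.51, 1.54, -2.43, -6.4, -10.37, -14.34]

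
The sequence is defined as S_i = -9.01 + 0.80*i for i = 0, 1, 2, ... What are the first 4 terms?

This is an arithmetic sequence.
i=0: S_0 = -9.01 + 0.8*0 = -9.01
i=1: S_1 = -9.01 + 0.8*1 = -8.21
i=2: S_2 = -9.01 + 0.8*2 = -7.41
i=3: S_3 = -9.01 + 0.8*3 = -6.61
The first 4 terms are: [-9.01, -8.21, -7.41, -6.61]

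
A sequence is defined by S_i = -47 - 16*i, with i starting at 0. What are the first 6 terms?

This is an arithmetic sequence.
i=0: S_0 = -47 + -16*0 = -47
i=1: S_1 = -47 + -16*1 = -63
i=2: S_2 = -47 + -16*2 = -79
i=3: S_3 = -47 + -16*3 = -95
i=4: S_4 = -47 + -16*4 = -111
i=5: S_5 = -47 + -16*5 = -127
The first 6 terms are: [-47, -63, -79, -95, -111, -127]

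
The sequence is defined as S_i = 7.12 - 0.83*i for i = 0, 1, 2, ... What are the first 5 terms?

This is an arithmetic sequence.
i=0: S_0 = 7.12 + -0.83*0 = 7.12
i=1: S_1 = 7.12 + -0.83*1 = 6.29
i=2: S_2 = 7.12 + -0.83*2 = 5.46
i=3: S_3 = 7.12 + -0.83*3 = 4.63
i=4: S_4 = 7.12 + -0.83*4 = 3.8
The first 5 terms are: [7.12, 6.29, 5.46, 4.63, 3.8]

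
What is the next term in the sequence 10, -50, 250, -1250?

Ratios: -50 / 10 = -5.0
This is a geometric sequence with common ratio r = -5.
Next term = -1250 * -5 = 6250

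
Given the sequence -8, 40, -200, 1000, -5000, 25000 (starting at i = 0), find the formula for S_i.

Check ratios: 40 / -8 = -5.0
Common ratio r = -5.
First term a = -8.
Formula: S_i = -8 * (-5)^i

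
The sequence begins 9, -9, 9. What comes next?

Ratios: -9 / 9 = -1.0
This is a geometric sequence with common ratio r = -1.
Next term = 9 * -1 = -9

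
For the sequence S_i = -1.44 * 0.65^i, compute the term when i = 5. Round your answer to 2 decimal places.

S_5 = -1.44 * 0.65^5 ≈ -1.44 * 0.116 ≈ -0.17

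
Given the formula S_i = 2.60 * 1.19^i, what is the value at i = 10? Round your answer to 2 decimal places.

S_10 = 2.6 * 1.19^10 ≈ 2.6 * 5.6947 ≈ 14.81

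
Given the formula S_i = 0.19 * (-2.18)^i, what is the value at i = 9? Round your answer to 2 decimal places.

S_9 = 0.19 * (-2.18)^9 ≈ 0.19 * -1112.0094 ≈ -211.28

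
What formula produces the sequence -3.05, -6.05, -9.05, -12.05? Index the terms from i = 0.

Check differences: -6.05 - -3.05 = -3.0
-9.05 - -6.05 = -3.0
Common difference d = -3.0.
First term a = -3.05.
Formula: S_i = -3.05 - 3.00*i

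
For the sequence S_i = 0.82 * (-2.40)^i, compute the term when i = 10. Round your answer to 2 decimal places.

S_10 = 0.82 * (-2.4)^10 ≈ 0.82 * 6340.3381 ≈ 5199.08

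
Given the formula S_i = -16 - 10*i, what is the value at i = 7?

S_7 = -16 + -10*7 = -16 + -70 = -86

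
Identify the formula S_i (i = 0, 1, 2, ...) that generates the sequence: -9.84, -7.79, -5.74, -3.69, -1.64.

Check differences: -7.79 - -9.84 = 2.05
-5.74 - -7.79 = 2.05
Common difference d = 2.05.
First term a = -9.84.
Formula: S_i = -9.84 + 2.05*i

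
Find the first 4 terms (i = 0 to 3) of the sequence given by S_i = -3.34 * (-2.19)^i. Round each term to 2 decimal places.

This is a geometric sequence.
i=0: S_0 = -3.34 * (-2.19)^0 = -3.34
i=1: S_1 = -3.34 * (-2.19)^1 ≈ 7.31
i=2: S_2 = -3.34 * (-2.19)^2 ≈ -16.02
i=3: S_3 = -3.34 * (-2.19)^3 ≈ 35.08
The first 4 terms are: [-3.34, 7.31, -16.02, 35.08]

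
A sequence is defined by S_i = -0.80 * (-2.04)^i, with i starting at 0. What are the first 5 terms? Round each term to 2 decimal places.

This is a geometric sequence.
i=0: S_0 = -0.8 * (-2.04)^0 = -0.8
i=1: S_1 = -0.8 * (-2.04)^1 ≈ 1.63
i=2: S_2 = -0.8 * (-2.04)^2 ≈ -3.33
i=3: S_3 = -0.8 * (-2.04)^3 ≈ 6.79
i=4: S_4 = -0.8 * (-2.04)^4 ≈ -13.86
The first 5 terms are: [-0.8, 1.63, -3.33, 6.79, -13.86]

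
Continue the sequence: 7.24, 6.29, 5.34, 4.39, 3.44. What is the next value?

Differences: 6.29 - 7.24 = -0.95
This is an arithmetic sequence with common difference d = -0.95.
Next term = 3.44 + -0.95 = 2.49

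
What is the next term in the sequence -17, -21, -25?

Differences: -21 - -17 = -4
This is an arithmetic sequence with common difference d = -4.
Next term = -25 + -4 = -29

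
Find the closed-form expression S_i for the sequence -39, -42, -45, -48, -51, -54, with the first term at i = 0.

Check differences: -42 - -39 = -3
-45 - -42 = -3
Common difference d = -3.
First term a = -39.
Formula: S_i = -39 - 3*i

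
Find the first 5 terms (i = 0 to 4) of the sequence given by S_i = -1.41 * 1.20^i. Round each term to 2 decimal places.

This is a geometric sequence.
i=0: S_0 = -1.41 * 1.2^0 = -1.41
i=1: S_1 = -1.41 * 1.2^1 ≈ -1.69
i=2: S_2 = -1.41 * 1.2^2 ≈ -2.03
i=3: S_3 = -1.41 * 1.2^3 ≈ -2.44
i=4: S_4 = -1.41 * 1.2^4 ≈ -2.92
The first 5 terms are: [-1.41, -1.69, -2.03, -2.44, -2.92]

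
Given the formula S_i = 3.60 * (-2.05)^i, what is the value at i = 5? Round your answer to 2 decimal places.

S_5 = 3.6 * (-2.05)^5 ≈ 3.6 * -36.2051 ≈ -130.34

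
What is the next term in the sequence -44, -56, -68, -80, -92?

Differences: -56 - -44 = -12
This is an arithmetic sequence with common difference d = -12.
Next term = -92 + -12 = -104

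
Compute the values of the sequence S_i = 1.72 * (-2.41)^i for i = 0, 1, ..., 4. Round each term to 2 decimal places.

This is a geometric sequence.
i=0: S_0 = 1.72 * (-2.41)^0 = 1.72
i=1: S_1 = 1.72 * (-2.41)^1 ≈ -4.15
i=2: S_2 = 1.72 * (-2.41)^2 ≈ 9.99
i=3: S_3 = 1.72 * (-2.41)^3 ≈ -24.08
i=4: S_4 = 1.72 * (-2.41)^4 ≈ 58.02
The first 5 terms are: [1.72, -4.15, 9.99, -24.08, 58.02]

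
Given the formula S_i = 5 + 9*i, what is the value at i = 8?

S_8 = 5 + 9*8 = 5 + 72 = 77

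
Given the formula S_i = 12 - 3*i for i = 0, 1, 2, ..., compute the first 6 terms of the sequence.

This is an arithmetic sequence.
i=0: S_0 = 12 + -3*0 = 12
i=1: S_1 = 12 + -3*1 = 9
i=2: S_2 = 12 + -3*2 = 6
i=3: S_3 = 12 + -3*3 = 3
i=4: S_4 = 12 + -3*4 = 0
i=5: S_5 = 12 + -3*5 = -3
The first 6 terms are: [12, 9, 6, 3, 0, -3]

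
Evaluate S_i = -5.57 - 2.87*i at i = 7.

S_7 = -5.57 + -2.87*7 = -5.57 + -20.09 = -25.66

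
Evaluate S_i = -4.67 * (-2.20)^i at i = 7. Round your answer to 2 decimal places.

S_7 = -4.67 * (-2.2)^7 ≈ -4.67 * -249.4358 ≈ 1164.87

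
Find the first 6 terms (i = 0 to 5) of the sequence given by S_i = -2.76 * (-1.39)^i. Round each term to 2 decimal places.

This is a geometric sequence.
i=0: S_0 = -2.76 * (-1.39)^0 = -2.76
i=1: S_1 = -2.76 * (-1.39)^1 ≈ 3.84
i=2: S_2 = -2.76 * (-1.39)^2 ≈ -5.33
i=3: S_3 = -2.76 * (-1.39)^3 ≈ 7.41
i=4: S_4 = -2.76 * (-1.39)^4 ≈ -10.3
i=5: S_5 = -2.76 * (-1.39)^5 ≈ 14.32
The first 6 terms are: [-2.76, 3.84, -5.33, 7.41, -10.3, 14.32]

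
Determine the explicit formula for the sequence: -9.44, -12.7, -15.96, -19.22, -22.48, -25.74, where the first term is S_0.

Check differences: -12.7 - -9.44 = -3.26
-15.96 - -12.7 = -3.26
Common difference d = -3.26.
First term a = -9.44.
Formula: S_i = -9.44 - 3.26*i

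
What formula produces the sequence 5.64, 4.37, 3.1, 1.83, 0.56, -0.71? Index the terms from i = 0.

Check differences: 4.37 - 5.64 = -1.27
3.1 - 4.37 = -1.27
Common difference d = -1.27.
First term a = 5.64.
Formula: S_i = 5.64 - 1.27*i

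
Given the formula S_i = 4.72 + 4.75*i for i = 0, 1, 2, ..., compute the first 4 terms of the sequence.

This is an arithmetic sequence.
i=0: S_0 = 4.72 + 4.75*0 = 4.72
i=1: S_1 = 4.72 + 4.75*1 = 9.47
i=2: S_2 = 4.72 + 4.75*2 = 14.22
i=3: S_3 = 4.72 + 4.75*3 = 18.97
The first 4 terms are: [4.72, 9.47, 14.22, 18.97]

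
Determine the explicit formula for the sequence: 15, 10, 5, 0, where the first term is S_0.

Check differences: 10 - 15 = -5
5 - 10 = -5
Common difference d = -5.
First term a = 15.
Formula: S_i = 15 - 5*i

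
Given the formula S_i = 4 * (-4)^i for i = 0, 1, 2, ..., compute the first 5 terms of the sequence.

This is a geometric sequence.
i=0: S_0 = 4 * (-4)^0 = 4
i=1: S_1 = 4 * (-4)^1 = -16
i=2: S_2 = 4 * (-4)^2 = 64
i=3: S_3 = 4 * (-4)^3 = -256
i=4: S_4 = 4 * (-4)^4 = 1024
The first 5 terms are: [4, -16, 64, -256, 1024]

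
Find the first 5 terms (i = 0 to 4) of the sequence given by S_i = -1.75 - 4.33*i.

This is an arithmetic sequence.
i=0: S_0 = -1.75 + -4.33*0 = -1.75
i=1: S_1 = -1.75 + -4.33*1 = -6.08
i=2: S_2 = -1.75 + -4.33*2 = -10.41
i=3: S_3 = -1.75 + -4.33*3 = -14.74
i=4: S_4 = -1.75 + -4.33*4 = -19.07
The first 5 terms are: [-1.75, -6.08, -10.41, -14.74, -19.07]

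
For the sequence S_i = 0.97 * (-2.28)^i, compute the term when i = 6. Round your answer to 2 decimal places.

S_6 = 0.97 * (-2.28)^6 ≈ 0.97 * 140.4782 ≈ 136.26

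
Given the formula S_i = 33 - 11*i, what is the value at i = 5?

S_5 = 33 + -11*5 = 33 + -55 = -22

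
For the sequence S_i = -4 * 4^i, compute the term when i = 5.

S_5 = -4 * 4^5 = -4 * 1024 = -4096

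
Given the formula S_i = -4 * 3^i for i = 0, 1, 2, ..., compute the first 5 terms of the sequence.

This is a geometric sequence.
i=0: S_0 = -4 * 3^0 = -4
i=1: S_1 = -4 * 3^1 = -12
i=2: S_2 = -4 * 3^2 = -36
i=3: S_3 = -4 * 3^3 = -108
i=4: S_4 = -4 * 3^4 = -324
The first 5 terms are: [-4, -12, -36, -108, -324]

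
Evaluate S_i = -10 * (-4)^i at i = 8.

S_8 = -10 * (-4)^8 = -10 * 65536 = -655360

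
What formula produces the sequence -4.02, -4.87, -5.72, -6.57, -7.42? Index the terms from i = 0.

Check differences: -4.87 - -4.02 = -0.85
-5.72 - -4.87 = -0.85
Common difference d = -0.85.
First term a = -4.02.
Formula: S_i = -4.02 - 0.85*i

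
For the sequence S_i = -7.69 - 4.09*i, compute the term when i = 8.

S_8 = -7.69 + -4.09*8 = -7.69 + -32.72 = -40.41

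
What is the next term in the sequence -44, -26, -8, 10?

Differences: -26 - -44 = 18
This is an arithmetic sequence with common difference d = 18.
Next term = 10 + 18 = 28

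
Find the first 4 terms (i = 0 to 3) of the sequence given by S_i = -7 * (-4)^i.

This is a geometric sequence.
i=0: S_0 = -7 * (-4)^0 = -7
i=1: S_1 = -7 * (-4)^1 = 28
i=2: S_2 = -7 * (-4)^2 = -112
i=3: S_3 = -7 * (-4)^3 = 448
The first 4 terms are: [-7, 28, -112, 448]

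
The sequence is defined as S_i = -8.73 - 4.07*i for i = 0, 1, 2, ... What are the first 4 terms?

This is an arithmetic sequence.
i=0: S_0 = -8.73 + -4.07*0 = -8.73
i=1: S_1 = -8.73 + -4.07*1 = -12.8
i=2: S_2 = -8.73 + -4.07*2 = -16.87
i=3: S_3 = -8.73 + -4.07*3 = -20.94
The first 4 terms are: [-8.73, -12.8, -16.87, -20.94]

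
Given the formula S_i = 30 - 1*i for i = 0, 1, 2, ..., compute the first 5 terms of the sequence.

This is an arithmetic sequence.
i=0: S_0 = 30 + -1*0 = 30
i=1: S_1 = 30 + -1*1 = 29
i=2: S_2 = 30 + -1*2 = 28
i=3: S_3 = 30 + -1*3 = 27
i=4: S_4 = 30 + -1*4 = 26
The first 5 terms are: [30, 29, 28, 27, 26]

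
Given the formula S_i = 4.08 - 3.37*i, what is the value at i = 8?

S_8 = 4.08 + -3.37*8 = 4.08 + -26.96 = -22.88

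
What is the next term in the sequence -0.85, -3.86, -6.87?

Differences: -3.86 - -0.85 = -3.01
This is an arithmetic sequence with common difference d = -3.01.
Next term = -6.87 + -3.01 = -9.88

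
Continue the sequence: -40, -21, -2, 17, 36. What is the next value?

Differences: -21 - -40 = 19
This is an arithmetic sequence with common difference d = 19.
Next term = 36 + 19 = 55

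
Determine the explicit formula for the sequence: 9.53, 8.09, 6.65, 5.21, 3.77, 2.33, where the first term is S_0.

Check differences: 8.09 - 9.53 = -1.44
6.65 - 8.09 = -1.44
Common difference d = -1.44.
First term a = 9.53.
Formula: S_i = 9.53 - 1.44*i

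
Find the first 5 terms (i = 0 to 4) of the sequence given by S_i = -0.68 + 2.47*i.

This is an arithmetic sequence.
i=0: S_0 = -0.68 + 2.47*0 = -0.68
i=1: S_1 = -0.68 + 2.47*1 = 1.79
i=2: S_2 = -0.68 + 2.47*2 = 4.26
i=3: S_3 = -0.68 + 2.47*3 = 6.73
i=4: S_4 = -0.68 + 2.47*4 = 9.2
The first 5 terms are: [-0.68, 1.79, 4.26, 6.73, 9.2]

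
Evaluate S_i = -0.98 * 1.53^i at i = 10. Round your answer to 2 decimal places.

S_10 = -0.98 * 1.53^10 ≈ -0.98 * 70.2934 ≈ -68.89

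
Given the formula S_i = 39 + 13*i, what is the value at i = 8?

S_8 = 39 + 13*8 = 39 + 104 = 143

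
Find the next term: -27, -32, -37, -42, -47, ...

Differences: -32 - -27 = -5
This is an arithmetic sequence with common difference d = -5.
Next term = -47 + -5 = -52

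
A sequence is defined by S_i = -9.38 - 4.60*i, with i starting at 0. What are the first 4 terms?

This is an arithmetic sequence.
i=0: S_0 = -9.38 + -4.6*0 = -9.38
i=1: S_1 = -9.38 + -4.6*1 = -13.98
i=2: S_2 = -9.38 + -4.6*2 = -18.58
i=3: S_3 = -9.38 + -4.6*3 = -23.18
The first 4 terms are: [-9.38, -13.98, -18.58, -23.18]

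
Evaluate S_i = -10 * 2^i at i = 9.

S_9 = -10 * 2^9 = -10 * 512 = -5120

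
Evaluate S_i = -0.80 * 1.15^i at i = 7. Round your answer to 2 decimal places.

S_7 = -0.8 * 1.15^7 ≈ -0.8 * 2.66 ≈ -2.13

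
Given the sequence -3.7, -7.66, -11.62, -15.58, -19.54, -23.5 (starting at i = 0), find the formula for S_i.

Check differences: -7.66 - -3.7 = -3.96
-11.62 - -7.66 = -3.96
Common difference d = -3.96.
First term a = -3.7.
Formula: S_i = -3.70 - 3.96*i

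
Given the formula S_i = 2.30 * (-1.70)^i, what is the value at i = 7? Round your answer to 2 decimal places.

S_7 = 2.3 * (-1.7)^7 ≈ 2.3 * -41.0339 ≈ -94.38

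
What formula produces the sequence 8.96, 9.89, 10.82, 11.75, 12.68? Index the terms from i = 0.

Check differences: 9.89 - 8.96 = 0.93
10.82 - 9.89 = 0.93
Common difference d = 0.93.
First term a = 8.96.
Formula: S_i = 8.96 + 0.93*i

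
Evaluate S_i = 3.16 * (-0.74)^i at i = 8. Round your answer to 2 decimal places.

S_8 = 3.16 * (-0.74)^8 ≈ 3.16 * 0.0899 ≈ 0.28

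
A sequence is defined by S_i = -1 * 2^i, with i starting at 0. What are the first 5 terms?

This is a geometric sequence.
i=0: S_0 = -1 * 2^0 = -1
i=1: S_1 = -1 * 2^1 = -2
i=2: S_2 = -1 * 2^2 = -4
i=3: S_3 = -1 * 2^3 = -8
i=4: S_4 = -1 * 2^4 = -16
The first 5 terms are: [-1, -2, -4, -8, -16]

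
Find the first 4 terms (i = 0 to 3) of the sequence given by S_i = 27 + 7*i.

This is an arithmetic sequence.
i=0: S_0 = 27 + 7*0 = 27
i=1: S_1 = 27 + 7*1 = 34
i=2: S_2 = 27 + 7*2 = 41
i=3: S_3 = 27 + 7*3 = 48
The first 4 terms are: [27, 34, 41, 48]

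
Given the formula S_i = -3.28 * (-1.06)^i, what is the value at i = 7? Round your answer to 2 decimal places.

S_7 = -3.28 * (-1.06)^7 ≈ -3.28 * -1.5036 ≈ 4.93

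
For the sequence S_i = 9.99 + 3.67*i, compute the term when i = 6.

S_6 = 9.99 + 3.67*6 = 9.99 + 22.02 = 32.01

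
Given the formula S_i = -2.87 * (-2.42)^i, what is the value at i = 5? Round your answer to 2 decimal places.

S_5 = -2.87 * (-2.42)^5 ≈ -2.87 * -82.9998 ≈ 238.21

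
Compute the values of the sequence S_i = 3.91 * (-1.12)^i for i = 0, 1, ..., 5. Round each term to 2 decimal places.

This is a geometric sequence.
i=0: S_0 = 3.91 * (-1.12)^0 = 3.91
i=1: S_1 = 3.91 * (-1.12)^1 ≈ -4.38
i=2: S_2 = 3.91 * (-1.12)^2 ≈ 4.9
i=3: S_3 = 3.91 * (-1.12)^3 ≈ -5.49
i=4: S_4 = 3.91 * (-1.12)^4 ≈ 6.15
i=5: S_5 = 3.91 * (-1.12)^5 ≈ -6.89
The first 6 terms are: [3.91, -4.38, 4.9, -5.49, 6.15, -6.89]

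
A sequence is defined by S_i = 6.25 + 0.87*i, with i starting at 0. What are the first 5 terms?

This is an arithmetic sequence.
i=0: S_0 = 6.25 + 0.87*0 = 6.25
i=1: S_1 = 6.25 + 0.87*1 = 7.12
i=2: S_2 = 6.25 + 0.87*2 = 7.99
i=3: S_3 = 6.25 + 0.87*3 = 8.86
i=4: S_4 = 6.25 + 0.87*4 = 9.73
The first 5 terms are: [6.25, 7.12, 7.99, 8.86, 9.73]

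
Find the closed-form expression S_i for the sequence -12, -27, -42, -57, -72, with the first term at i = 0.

Check differences: -27 - -12 = -15
-42 - -27 = -15
Common difference d = -15.
First term a = -12.
Formula: S_i = -12 - 15*i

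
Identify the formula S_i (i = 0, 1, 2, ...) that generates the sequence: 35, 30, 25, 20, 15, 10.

Check differences: 30 - 35 = -5
25 - 30 = -5
Common difference d = -5.
First term a = 35.
Formula: S_i = 35 - 5*i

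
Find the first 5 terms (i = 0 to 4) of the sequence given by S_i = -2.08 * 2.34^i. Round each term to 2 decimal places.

This is a geometric sequence.
i=0: S_0 = -2.08 * 2.34^0 = -2.08
i=1: S_1 = -2.08 * 2.34^1 ≈ -4.87
i=2: S_2 = -2.08 * 2.34^2 ≈ -11.39
i=3: S_3 = -2.08 * 2.34^3 ≈ -26.65
i=4: S_4 = -2.08 * 2.34^4 ≈ -62.36
The first 5 terms are: [-2.08, -4.87, -11.39, -26.65, -62.36]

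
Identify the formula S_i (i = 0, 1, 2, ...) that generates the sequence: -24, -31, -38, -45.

Check differences: -31 - -24 = -7
-38 - -31 = -7
Common difference d = -7.
First term a = -24.
Formula: S_i = -24 - 7*i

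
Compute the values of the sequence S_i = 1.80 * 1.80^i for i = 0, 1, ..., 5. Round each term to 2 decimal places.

This is a geometric sequence.
i=0: S_0 = 1.8 * 1.8^0 = 1.8
i=1: S_1 = 1.8 * 1.8^1 = 3.24
i=2: S_2 = 1.8 * 1.8^2 ≈ 5.83
i=3: S_3 = 1.8 * 1.8^3 ≈ 10.5
i=4: S_4 = 1.8 * 1.8^4 ≈ 18.9
i=5: S_5 = 1.8 * 1.8^5 ≈ 34.01
The first 6 terms are: [1.8, 3.24, 5.83, 10.5, 18.9, 34.01]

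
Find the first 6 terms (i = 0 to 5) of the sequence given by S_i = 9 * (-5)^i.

This is a geometric sequence.
i=0: S_0 = 9 * (-5)^0 = 9
i=1: S_1 = 9 * (-5)^1 = -45
i=2: S_2 = 9 * (-5)^2 = 225
i=3: S_3 = 9 * (-5)^3 = -1125
i=4: S_4 = 9 * (-5)^4 = 5625
i=5: S_5 = 9 * (-5)^5 = -28125
The first 6 terms are: [9, -45, 225, -1125, 5625, -28125]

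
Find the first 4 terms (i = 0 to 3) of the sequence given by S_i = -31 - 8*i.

This is an arithmetic sequence.
i=0: S_0 = -31 + -8*0 = -31
i=1: S_1 = -31 + -8*1 = -39
i=2: S_2 = -31 + -8*2 = -47
i=3: S_3 = -31 + -8*3 = -55
The first 4 terms are: [-31, -39, -47, -55]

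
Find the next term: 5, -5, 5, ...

Ratios: -5 / 5 = -1.0
This is a geometric sequence with common ratio r = -1.
Next term = 5 * -1 = -5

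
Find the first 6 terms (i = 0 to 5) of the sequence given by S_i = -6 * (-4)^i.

This is a geometric sequence.
i=0: S_0 = -6 * (-4)^0 = -6
i=1: S_1 = -6 * (-4)^1 = 24
i=2: S_2 = -6 * (-4)^2 = -96
i=3: S_3 = -6 * (-4)^3 = 384
i=4: S_4 = -6 * (-4)^4 = -1536
i=5: S_5 = -6 * (-4)^5 = 6144
The first 6 terms are: [-6, 24, -96, 384, -1536, 6144]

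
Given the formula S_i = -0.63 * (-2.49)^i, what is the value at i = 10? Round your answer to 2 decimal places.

S_10 = -0.63 * (-2.49)^10 ≈ -0.63 * 9162.0672 ≈ -5772.1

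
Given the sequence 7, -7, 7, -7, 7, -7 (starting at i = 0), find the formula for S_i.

Check ratios: -7 / 7 = -1.0
Common ratio r = -1.
First term a = 7.
Formula: S_i = 7 * (-1)^i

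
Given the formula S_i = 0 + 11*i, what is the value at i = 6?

S_6 = 0 + 11*6 = 0 + 66 = 66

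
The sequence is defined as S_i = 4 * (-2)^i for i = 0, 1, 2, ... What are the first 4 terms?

This is a geometric sequence.
i=0: S_0 = 4 * (-2)^0 = 4
i=1: S_1 = 4 * (-2)^1 = -8
i=2: S_2 = 4 * (-2)^2 = 16
i=3: S_3 = 4 * (-2)^3 = -32
The first 4 terms are: [4, -8, 16, -32]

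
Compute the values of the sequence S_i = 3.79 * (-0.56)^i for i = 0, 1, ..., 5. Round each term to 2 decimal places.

This is a geometric sequence.
i=0: S_0 = 3.79 * (-0.56)^0 = 3.79
i=1: S_1 = 3.79 * (-0.56)^1 ≈ -2.12
i=2: S_2 = 3.79 * (-0.56)^2 ≈ 1.19
i=3: S_3 = 3.79 * (-0.56)^3 ≈ -0.67
i=4: S_4 = 3.79 * (-0.56)^4 ≈ 0.37
i=5: S_5 = 3.79 * (-0.56)^5 ≈ -0.21
The first 6 terms are: [3.79, -2.12, 1.19, -0.67, 0.37, -0.21]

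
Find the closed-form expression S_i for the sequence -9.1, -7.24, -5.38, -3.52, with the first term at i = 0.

Check differences: -7.24 - -9.1 = 1.86
-5.38 - -7.24 = 1.86
Common difference d = 1.86.
First term a = -9.1.
Formula: S_i = -9.10 + 1.86*i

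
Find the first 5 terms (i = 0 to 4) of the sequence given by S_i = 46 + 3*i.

This is an arithmetic sequence.
i=0: S_0 = 46 + 3*0 = 46
i=1: S_1 = 46 + 3*1 = 49
i=2: S_2 = 46 + 3*2 = 52
i=3: S_3 = 46 + 3*3 = 55
i=4: S_4 = 46 + 3*4 = 58
The first 5 terms are: [46, 49, 52, 55, 58]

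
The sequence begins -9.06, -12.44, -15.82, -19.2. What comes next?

Differences: -12.44 - -9.06 = -3.38
This is an arithmetic sequence with common difference d = -3.38.
Next term = -19.2 + -3.38 = -22.58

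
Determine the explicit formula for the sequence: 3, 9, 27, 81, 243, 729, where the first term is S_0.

Check ratios: 9 / 3 = 3.0
Common ratio r = 3.
First term a = 3.
Formula: S_i = 3 * 3^i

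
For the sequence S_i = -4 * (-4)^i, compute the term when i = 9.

S_9 = -4 * (-4)^9 = -4 * -262144 = 1048576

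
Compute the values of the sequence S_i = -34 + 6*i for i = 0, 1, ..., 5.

This is an arithmetic sequence.
i=0: S_0 = -34 + 6*0 = -34
i=1: S_1 = -34 + 6*1 = -28
i=2: S_2 = -34 + 6*2 = -22
i=3: S_3 = -34 + 6*3 = -16
i=4: S_4 = -34 + 6*4 = -10
i=5: S_5 = -34 + 6*5 = -4
The first 6 terms are: [-34, -28, -22, -16, -10, -4]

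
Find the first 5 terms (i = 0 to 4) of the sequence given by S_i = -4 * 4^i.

This is a geometric sequence.
i=0: S_0 = -4 * 4^0 = -4
i=1: S_1 = -4 * 4^1 = -16
i=2: S_2 = -4 * 4^2 = -64
i=3: S_3 = -4 * 4^3 = -256
i=4: S_4 = -4 * 4^4 = -1024
The first 5 terms are: [-4, -16, -64, -256, -1024]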